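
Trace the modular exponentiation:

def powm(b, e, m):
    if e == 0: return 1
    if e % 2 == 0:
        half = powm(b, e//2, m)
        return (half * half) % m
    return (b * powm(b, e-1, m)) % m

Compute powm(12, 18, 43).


powm(12, 18, 43): e is even, compute powm(12, 9, 43)
  powm(12, 9, 43): e is odd, compute powm(12, 8, 43)
    powm(12, 8, 43): e is even, compute powm(12, 4, 43)
      powm(12, 4, 43): e is even, compute powm(12, 2, 43)
        powm(12, 2, 43): e is even, compute powm(12, 1, 43)
          powm(12, 1, 43): e is odd, compute powm(12, 0, 43)
          powm(12, 0, 43) = 1
          (12 * 1) % 43 = 12
        half=12, (12*12) % 43 = 15
      half=15, (15*15) % 43 = 10
    half=10, (10*10) % 43 = 14
  (12 * 14) % 43 = 39
half=39, (39*39) % 43 = 16

16


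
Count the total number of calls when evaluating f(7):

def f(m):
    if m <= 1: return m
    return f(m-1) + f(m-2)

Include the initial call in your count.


Let C(n) = total calls for f(n)
C(0) = 1, C(1) = 1
C(2) = 1 + C(1) + C(0) = 1 + 1 + 1 = 3
C(3) = 1 + C(2) + C(1) = 1 + 3 + 1 = 5
C(4) = 1 + C(3) + C(2) = 1 + 5 + 3 = 9
C(5) = 1 + C(4) + C(3) = 1 + 9 + 5 = 15
C(6) = 1 + C(5) + C(4) = 1 + 15 + 9 = 25
C(7) = 1 + C(6) + C(5) = 1 + 25 + 15 = 41

41


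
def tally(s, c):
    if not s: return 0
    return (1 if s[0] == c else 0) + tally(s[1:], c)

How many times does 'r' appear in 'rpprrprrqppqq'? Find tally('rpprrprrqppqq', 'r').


s[0]='r' == 'r' -> 1
s[0]='p' != 'r' -> 0
s[0]='p' != 'r' -> 0
s[0]='r' == 'r' -> 1
s[0]='r' == 'r' -> 1
s[0]='p' != 'r' -> 0
s[0]='r' == 'r' -> 1
s[0]='r' == 'r' -> 1
s[0]='q' != 'r' -> 0
s[0]='p' != 'r' -> 0
s[0]='p' != 'r' -> 0
s[0]='q' != 'r' -> 0
s[0]='q' != 'r' -> 0
Sum: 1 + 0 + 0 + 1 + 1 + 0 + 1 + 1 + 0 + 0 + 0 + 0 + 0 = 5

5


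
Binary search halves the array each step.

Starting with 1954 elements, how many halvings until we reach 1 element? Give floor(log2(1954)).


1954 / 2 = 977
977 / 2 = 488
488 / 2 = 244
244 / 2 = 122
122 / 2 = 61
61 / 2 = 30
30 / 2 = 15
15 / 2 = 7
7 / 2 = 3
3 / 2 = 1
Reached 1 after 10 halvings

10


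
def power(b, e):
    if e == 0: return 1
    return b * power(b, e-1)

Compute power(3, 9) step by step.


power(3, 9)
= 3 * power(3, 8)
= 3 * 3 * power(3, 7)
= 3 * 3 * 3 * power(3, 6)
= 3 * 3 * 3 * 3 * power(3, 5)
= 3 * 3 * 3 * 3 * 3 * power(3, 4)
= 3 * 3 * 3 * 3 * 3 * 3 * power(3, 3)
= 3 * 3 * 3 * 3 * 3 * 3 * 3 * power(3, 2)
= 3 * 3 * 3 * 3 * 3 * 3 * 3 * 3 * power(3, 1)
= 3 * 3 * 3 * 3 * 3 * 3 * 3 * 3 * 3 * power(3, 0)
= 3 * 3 * 3 * 3 * 3 * 3 * 3 * 3 * 3 * 1
= 19683

19683


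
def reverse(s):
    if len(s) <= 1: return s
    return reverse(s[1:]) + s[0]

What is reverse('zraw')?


reverse('zraw') = reverse('raw') + 'z'
reverse('raw') = reverse('aw') + 'r'
reverse('aw') = reverse('w') + 'a'
reverse('w') = 'w'  (base case)
Concatenating: 'w' + 'a' + 'r' + 'z' = 'warz'

warz


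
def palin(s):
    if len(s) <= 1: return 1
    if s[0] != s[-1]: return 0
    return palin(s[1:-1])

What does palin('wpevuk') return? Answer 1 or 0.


palin('wpevuk'): s[0]='w' != s[-1]='k' -> return 0
Result: 0 (not a palindrome)

0


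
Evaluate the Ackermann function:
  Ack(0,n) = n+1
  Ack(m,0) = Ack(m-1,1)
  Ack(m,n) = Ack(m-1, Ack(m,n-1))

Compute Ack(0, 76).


Ack(0, 76) = 77
Result: Ack(0, 76) = 77

77


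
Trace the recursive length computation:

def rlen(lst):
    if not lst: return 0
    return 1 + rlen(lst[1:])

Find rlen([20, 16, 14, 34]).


rlen([20, 16, 14, 34]) = 1 + rlen([16, 14, 34])
rlen([16, 14, 34]) = 1 + rlen([14, 34])
rlen([14, 34]) = 1 + rlen([34])
rlen([34]) = 1 + rlen([])
rlen([]) = 0  (base case)
Unwinding: 1 + 1 + 1 + 1 + 0 = 4

4


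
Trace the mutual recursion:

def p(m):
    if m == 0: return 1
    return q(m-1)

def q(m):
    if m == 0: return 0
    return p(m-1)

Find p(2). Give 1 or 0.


p(2) = q(1)
q(1) = p(0)
p(0) = 1  (base case)
Result: 1

1


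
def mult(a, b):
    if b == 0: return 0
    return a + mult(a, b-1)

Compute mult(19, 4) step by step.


mult(19, 4) = 19 + mult(19, 3)
mult(19, 3) = 19 + mult(19, 2)
mult(19, 2) = 19 + mult(19, 1)
mult(19, 1) = 19 + mult(19, 0)
mult(19, 0) = 0  (base case)
Total: 19 + 19 + 19 + 19 + 0 = 76

76


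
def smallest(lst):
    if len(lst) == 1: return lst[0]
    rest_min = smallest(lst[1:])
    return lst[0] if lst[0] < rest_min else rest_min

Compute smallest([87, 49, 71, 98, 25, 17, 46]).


smallest([87, 49, 71, 98, 25, 17, 46]): compare 87 with smallest([49, 71, 98, 25, 17, 46])
smallest([49, 71, 98, 25, 17, 46]): compare 49 with smallest([71, 98, 25, 17, 46])
smallest([71, 98, 25, 17, 46]): compare 71 with smallest([98, 25, 17, 46])
smallest([98, 25, 17, 46]): compare 98 with smallest([25, 17, 46])
smallest([25, 17, 46]): compare 25 with smallest([17, 46])
smallest([17, 46]): compare 17 with smallest([46])
smallest([46]) = 46  (base case)
Compare 17 with 46 -> 17
Compare 25 with 17 -> 17
Compare 98 with 17 -> 17
Compare 71 with 17 -> 17
Compare 49 with 17 -> 17
Compare 87 with 17 -> 17

17


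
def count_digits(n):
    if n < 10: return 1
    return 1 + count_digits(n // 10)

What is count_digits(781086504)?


count_digits(781086504) = 1 + count_digits(78108650)
count_digits(78108650) = 1 + count_digits(7810865)
count_digits(7810865) = 1 + count_digits(781086)
count_digits(781086) = 1 + count_digits(78108)
count_digits(78108) = 1 + count_digits(7810)
count_digits(7810) = 1 + count_digits(781)
count_digits(781) = 1 + count_digits(78)
count_digits(78) = 1 + count_digits(7)
count_digits(7) = 1  (base case: 7 < 10)
Unwinding: 1 + 1 + 1 + 1 + 1 + 1 + 1 + 1 + 1 = 9

9


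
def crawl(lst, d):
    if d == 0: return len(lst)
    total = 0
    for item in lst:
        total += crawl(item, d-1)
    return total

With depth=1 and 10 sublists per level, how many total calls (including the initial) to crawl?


At depth 0 (root): 1 call
At depth 1: each of 1 parents calls crawl on 10 children = 10 calls
Total: 1 + 10 = 11

11


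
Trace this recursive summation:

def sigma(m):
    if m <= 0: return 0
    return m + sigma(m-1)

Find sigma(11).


sigma(11)
= 11 + 10 + 9 + 8 + 7 + 6 + 5 + 4 + 3 + 2 + 1 + sigma(0)
= 11 + 10 + 9 + 8 + 7 + 6 + 5 + 4 + 3 + 2 + 1 + 0
= 66

66


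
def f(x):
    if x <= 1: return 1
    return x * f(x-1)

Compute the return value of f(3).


f(3)
= 3 * f(2)
= 3 * 2 * f(1)
= 3 * 2 * 1
= 6

6


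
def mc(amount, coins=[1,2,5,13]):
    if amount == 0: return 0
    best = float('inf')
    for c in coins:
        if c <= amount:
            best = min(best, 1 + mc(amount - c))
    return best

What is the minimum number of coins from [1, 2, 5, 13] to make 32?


Building up with DP:
mc(0) = 0
mc(1) = min(1+mc(0)=1+0=1) = 1
mc(2) = min(1+mc(1)=1+1=2, 1+mc(0)=1+0=1) = 1
mc(3) = min(1+mc(2)=1+1=2, 1+mc(1)=1+1=2) = 2
mc(4) = min(1+mc(3)=1+2=3, 1+mc(2)=1+1=2) = 2
mc(5) = min(1+mc(4)=1+2=3, 1+mc(3)=1+2=3, 1+mc(0)=1+0=1) = 1
mc(6) = min(1+mc(5)=1+1=2, 1+mc(4)=1+2=3, 1+mc(1)=1+1=2) = 2
mc(7) = min(1+mc(6)=1+2=3, 1+mc(5)=1+1=2, 1+mc(2)=1+1=2) = 2
mc(8) = min(1+mc(7)=1+2=3, 1+mc(6)=1+2=3, 1+mc(3)=1+2=3) = 3
mc(9) = min(1+mc(8)=1+3=4, 1+mc(7)=1+2=3, 1+mc(4)=1+2=3) = 3
mc(10) = min(1+mc(9)=1+3=4, 1+mc(8)=1+3=4, 1+mc(5)=1+1=2) = 2
mc(11) = min(1+mc(10)=1+2=3, 1+mc(9)=1+3=4, 1+mc(6)=1+2=3) = 3
mc(12) = min(1+mc(11)=1+3=4, 1+mc(10)=1+2=3, 1+mc(7)=1+2=3) = 3
mc(13) = min(1+mc(12)=1+3=4, 1+mc(11)=1+3=4, 1+mc(8)=1+3=4, 1+mc(0)=1+0=1) = 1
mc(14) = min(1+mc(13)=1+1=2, 1+mc(12)=1+3=4, 1+mc(9)=1+3=4, 1+mc(1)=1+1=2) = 2
mc(15) = min(1+mc(14)=1+2=3, 1+mc(13)=1+1=2, 1+mc(10)=1+2=3, 1+mc(2)=1+1=2) = 2
mc(16) = min(1+mc(15)=1+2=3, 1+mc(14)=1+2=3, 1+mc(11)=1+3=4, 1+mc(3)=1+2=3) = 3
mc(17) = min(1+mc(16)=1+3=4, 1+mc(15)=1+2=3, 1+mc(12)=1+3=4, 1+mc(4)=1+2=3) = 3
mc(18) = min(1+mc(17)=1+3=4, 1+mc(16)=1+3=4, 1+mc(13)=1+1=2, 1+mc(5)=1+1=2) = 2
mc(19) = min(1+mc(18)=1+2=3, 1+mc(17)=1+3=4, 1+mc(14)=1+2=3, 1+mc(6)=1+2=3) = 3
mc(20) = min(1+mc(19)=1+3=4, 1+mc(18)=1+2=3, 1+mc(15)=1+2=3, 1+mc(7)=1+2=3) = 3
mc(21) = min(1+mc(20)=1+3=4, 1+mc(19)=1+3=4, 1+mc(16)=1+3=4, 1+mc(8)=1+3=4) = 4
mc(22) = min(1+mc(21)=1+4=5, 1+mc(20)=1+3=4, 1+mc(17)=1+3=4, 1+mc(9)=1+3=4) = 4
mc(23) = min(1+mc(22)=1+4=5, 1+mc(21)=1+4=5, 1+mc(18)=1+2=3, 1+mc(10)=1+2=3) = 3
mc(24) = min(1+mc(23)=1+3=4, 1+mc(22)=1+4=5, 1+mc(19)=1+3=4, 1+mc(11)=1+3=4) = 4
mc(25) = min(1+mc(24)=1+4=5, 1+mc(23)=1+3=4, 1+mc(20)=1+3=4, 1+mc(12)=1+3=4) = 4
mc(26) = min(1+mc(25)=1+4=5, 1+mc(24)=1+4=5, 1+mc(21)=1+4=5, 1+mc(13)=1+1=2) = 2
mc(27) = min(1+mc(26)=1+2=3, 1+mc(25)=1+4=5, 1+mc(22)=1+4=5, 1+mc(14)=1+2=3) = 3
mc(28) = min(1+mc(27)=1+3=4, 1+mc(26)=1+2=3, 1+mc(23)=1+3=4, 1+mc(15)=1+2=3) = 3
mc(29) = min(1+mc(28)=1+3=4, 1+mc(27)=1+3=4, 1+mc(24)=1+4=5, 1+mc(16)=1+3=4) = 4
mc(30) = min(1+mc(29)=1+4=5, 1+mc(28)=1+3=4, 1+mc(25)=1+4=5, 1+mc(17)=1+3=4) = 4
mc(31) = min(1+mc(30)=1+4=5, 1+mc(29)=1+4=5, 1+mc(26)=1+2=3, 1+mc(18)=1+2=3) = 3
mc(32) = min(1+mc(31)=1+3=4, 1+mc(30)=1+4=5, 1+mc(27)=1+3=4, 1+mc(19)=1+3=4) = 4

4


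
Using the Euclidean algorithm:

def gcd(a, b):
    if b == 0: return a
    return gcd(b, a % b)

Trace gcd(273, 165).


gcd(273, 165) = gcd(165, 108)
gcd(165, 108) = gcd(108, 57)
gcd(108, 57) = gcd(57, 51)
gcd(57, 51) = gcd(51, 6)
gcd(51, 6) = gcd(6, 3)
gcd(6, 3) = gcd(3, 0)
gcd(3, 0) = 3  (base case)

3


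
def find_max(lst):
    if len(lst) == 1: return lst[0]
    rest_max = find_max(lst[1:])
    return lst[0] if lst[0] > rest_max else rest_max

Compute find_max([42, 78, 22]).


find_max([42, 78, 22]): compare 42 with find_max([78, 22])
find_max([78, 22]): compare 78 with find_max([22])
find_max([22]) = 22  (base case)
Compare 78 with 22 -> 78
Compare 42 with 78 -> 78

78


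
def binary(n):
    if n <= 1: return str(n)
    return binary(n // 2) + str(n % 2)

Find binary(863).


binary(863) = binary(431) + '1'
binary(431) = binary(215) + '1'
binary(215) = binary(107) + '1'
binary(107) = binary(53) + '1'
binary(53) = binary(26) + '1'
binary(26) = binary(13) + '0'
binary(13) = binary(6) + '1'
binary(6) = binary(3) + '0'
binary(3) = binary(1) + '1'
binary(1) = '1'  (base case)
Concatenating: '1' + '1' + '0' + '1' + '0' + '1' + '1' + '1' + '1' + '1' = '1101011111'

1101011111


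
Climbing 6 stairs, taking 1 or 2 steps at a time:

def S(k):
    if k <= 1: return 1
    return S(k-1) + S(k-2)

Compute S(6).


Building up from base cases:
S(0) = 1
S(1) = 1
S(2) = S(1) + S(0) = 1 + 1 = 2
S(3) = S(2) + S(1) = 2 + 1 = 3
S(4) = S(3) + S(2) = 3 + 2 = 5
S(5) = S(4) + S(3) = 5 + 3 = 8
S(6) = S(5) + S(4) = 8 + 5 = 13

13


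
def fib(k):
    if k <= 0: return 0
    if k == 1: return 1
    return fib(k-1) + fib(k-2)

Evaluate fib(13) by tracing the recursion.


Computing fib(13) bottom-up:
fib(0) = 0
fib(1) = 1
fib(2) = fib(1) + fib(0) = 1 + 0 = 1
fib(3) = fib(2) + fib(1) = 1 + 1 = 2
fib(4) = fib(3) + fib(2) = 2 + 1 = 3
fib(5) = fib(4) + fib(3) = 3 + 2 = 5
fib(6) = fib(5) + fib(4) = 5 + 3 = 8
fib(7) = fib(6) + fib(5) = 8 + 5 = 13
fib(8) = fib(7) + fib(6) = 13 + 8 = 21
fib(9) = fib(8) + fib(7) = 21 + 13 = 34
fib(10) = fib(9) + fib(8) = 34 + 21 = 55
fib(11) = fib(10) + fib(9) = 55 + 34 = 89
fib(12) = fib(11) + fib(10) = 89 + 55 = 144
fib(13) = fib(12) + fib(11) = 144 + 89 = 233

233


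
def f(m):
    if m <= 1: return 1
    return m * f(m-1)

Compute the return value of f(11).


f(11)
= 11 * f(10)
= 11 * 10 * f(9)
= 11 * 10 * 9 * f(8)
= 11 * 10 * 9 * 8 * f(7)
= 11 * 10 * 9 * 8 * 7 * f(6)
= 11 * 10 * 9 * 8 * 7 * 6 * f(5)
= 11 * 10 * 9 * 8 * 7 * 6 * 5 * f(4)
= 11 * 10 * 9 * 8 * 7 * 6 * 5 * 4 * f(3)
= 11 * 10 * 9 * 8 * 7 * 6 * 5 * 4 * 3 * f(2)
= 11 * 10 * 9 * 8 * 7 * 6 * 5 * 4 * 3 * 2 * f(1)
= 11 * 10 * 9 * 8 * 7 * 6 * 5 * 4 * 3 * 2 * 1
= 39916800

39916800


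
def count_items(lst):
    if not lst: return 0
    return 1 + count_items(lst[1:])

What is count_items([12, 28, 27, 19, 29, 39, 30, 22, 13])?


count_items([12, 28, 27, 19, 29, 39, 30, 22, 13]) = 1 + count_items([28, 27, 19, 29, 39, 30, 22, 13])
count_items([28, 27, 19, 29, 39, 30, 22, 13]) = 1 + count_items([27, 19, 29, 39, 30, 22, 13])
count_items([27, 19, 29, 39, 30, 22, 13]) = 1 + count_items([19, 29, 39, 30, 22, 13])
count_items([19, 29, 39, 30, 22, 13]) = 1 + count_items([29, 39, 30, 22, 13])
count_items([29, 39, 30, 22, 13]) = 1 + count_items([39, 30, 22, 13])
count_items([39, 30, 22, 13]) = 1 + count_items([30, 22, 13])
count_items([30, 22, 13]) = 1 + count_items([22, 13])
count_items([22, 13]) = 1 + count_items([13])
count_items([13]) = 1 + count_items([])
count_items([]) = 0  (base case)
Unwinding: 1 + 1 + 1 + 1 + 1 + 1 + 1 + 1 + 1 + 0 = 9

9


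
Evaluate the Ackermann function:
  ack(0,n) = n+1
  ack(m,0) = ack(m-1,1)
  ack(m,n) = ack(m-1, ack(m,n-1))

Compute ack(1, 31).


ack(1, 31) = ack(0, ack(1, 30))
  ack(1, 30) = ack(0, ack(1, 29))
    ack(1, 29) = ack(0, ack(1, 28))
      ack(1, 28) = ack(0, ack(1, 27))
        ack(1, 27) = ack(0, ack(1, 26))
          ack(1, 26) = ack(0, ack(1, 25))
          ack(1, 25) = ack(0, ack(1, 24))
          ack(1, 24) = ack(0, ack(1, 23))
          ack(1, 23) = ack(0, ack(1, 22))
          ack(1, 22) = ack(0, ack(1, 21))
          ack(1, 21) = ack(0, ack(1, 20))
          ack(1, 20) = ack(0, ack(1, 19))
          ack(1, 19) = ack(0, ack(1, 18))
          ack(1, 18) = ack(0, ack(1, 17))
          ack(1, 17) = ack(0, ack(1, 16))
          ack(1, 16) = ack(0, ack(1, 15))
          ack(1, 15) = ack(0, ack(1, 14))
          ack(1, 14) = ack(0, ack(1, 13))
          ack(1, 13) = ack(0, ack(1, 12))
          ack(1, 12) = ack(0, ack(1, 11))
          ack(1, 11) = ack(0, ack(1, 10))
          ack(1, 10) = ack(0, ack(1, 9))
          ack(1, 9) = ack(0, ack(1, 8))
          ack(1, 8) = ack(0, ack(1, 7))
          ack(1, 7) = ack(0, ack(1, 6))
... (trace truncated)
Result: ack(1, 31) = 33

33


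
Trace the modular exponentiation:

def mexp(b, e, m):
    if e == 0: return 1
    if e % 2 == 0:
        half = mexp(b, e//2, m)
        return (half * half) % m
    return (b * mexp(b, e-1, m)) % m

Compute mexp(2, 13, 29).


mexp(2, 13, 29): e is odd, compute mexp(2, 12, 29)
  mexp(2, 12, 29): e is even, compute mexp(2, 6, 29)
    mexp(2, 6, 29): e is even, compute mexp(2, 3, 29)
      mexp(2, 3, 29): e is odd, compute mexp(2, 2, 29)
        mexp(2, 2, 29): e is even, compute mexp(2, 1, 29)
          mexp(2, 1, 29): e is odd, compute mexp(2, 0, 29)
          mexp(2, 0, 29) = 1
          (2 * 1) % 29 = 2
        half=2, (2*2) % 29 = 4
      (2 * 4) % 29 = 8
    half=8, (8*8) % 29 = 6
  half=6, (6*6) % 29 = 7
(2 * 7) % 29 = 14

14


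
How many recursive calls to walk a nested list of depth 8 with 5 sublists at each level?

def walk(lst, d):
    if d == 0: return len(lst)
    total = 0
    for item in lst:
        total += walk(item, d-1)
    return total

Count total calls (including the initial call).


At depth 0 (root): 1 call
At depth 1: each of 1 parents calls walk on 5 children = 5 calls
At depth 2: each of 5 parents calls walk on 5 children = 25 calls
At depth 3: each of 25 parents calls walk on 5 children = 125 calls
At depth 4: each of 125 parents calls walk on 5 children = 625 calls
At depth 5: each of 625 parents calls walk on 5 children = 3125 calls
At depth 6: each of 3125 parents calls walk on 5 children = 15625 calls
At depth 7: each of 15625 parents calls walk on 5 children = 78125 calls
At depth 8: each of 78125 parents calls walk on 5 children = 390625 calls
Total: 1 + 5 + 25 + 125 + 625 + 3125 + 15625 + 78125 + 390625 = 488281

488281


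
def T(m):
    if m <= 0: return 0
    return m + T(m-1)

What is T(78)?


T(78)
= 78 + 77 + 76 + 75 + 74 + 73 + 72 + 71 + 70 + 69 + 68 + 67 + 66 + 65 + 64 + 63 + 62 + 61 + 60 + 59 + 58 + 57 + 56 + 55 + 54 + 53 + 52 + 51 + 50 + 49 + 48 + 47 + 46 + 45 + 44 + 43 + 42 + 41 + 40 + 39 + 38 + 37 + 36 + 35 + 34 + 33 + 32 + 31 + 30 + 29 + 28 + 27 + 26 + 25 + 24 + 23 + 22 + 21 + 20 + 19 + 18 + 17 + 16 + 15 + 14 + 13 + 12 + 11 + 10 + 9 + 8 + 7 + 6 + 5 + 4 + 3 + 2 + 1 + T(0)
= 78 + 77 + 76 + 75 + 74 + 73 + 72 + 71 + 70 + 69 + 68 + 67 + 66 + 65 + 64 + 63 + 62 + 61 + 60 + 59 + 58 + 57 + 56 + 55 + 54 + 53 + 52 + 51 + 50 + 49 + 48 + 47 + 46 + 45 + 44 + 43 + 42 + 41 + 40 + 39 + 38 + 37 + 36 + 35 + 34 + 33 + 32 + 31 + 30 + 29 + 28 + 27 + 26 + 25 + 24 + 23 + 22 + 21 + 20 + 19 + 18 + 17 + 16 + 15 + 14 + 13 + 12 + 11 + 10 + 9 + 8 + 7 + 6 + 5 + 4 + 3 + 2 + 1 + 0
= 3081

3081


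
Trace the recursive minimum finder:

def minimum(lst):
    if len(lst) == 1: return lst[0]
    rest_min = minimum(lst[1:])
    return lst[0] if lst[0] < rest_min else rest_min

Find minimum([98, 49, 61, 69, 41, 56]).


minimum([98, 49, 61, 69, 41, 56]): compare 98 with minimum([49, 61, 69, 41, 56])
minimum([49, 61, 69, 41, 56]): compare 49 with minimum([61, 69, 41, 56])
minimum([61, 69, 41, 56]): compare 61 with minimum([69, 41, 56])
minimum([69, 41, 56]): compare 69 with minimum([41, 56])
minimum([41, 56]): compare 41 with minimum([56])
minimum([56]) = 56  (base case)
Compare 41 with 56 -> 41
Compare 69 with 41 -> 41
Compare 61 with 41 -> 41
Compare 49 with 41 -> 41
Compare 98 with 41 -> 41

41


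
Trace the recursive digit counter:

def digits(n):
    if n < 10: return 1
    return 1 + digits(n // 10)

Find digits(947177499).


digits(947177499) = 1 + digits(94717749)
digits(94717749) = 1 + digits(9471774)
digits(9471774) = 1 + digits(947177)
digits(947177) = 1 + digits(94717)
digits(94717) = 1 + digits(9471)
digits(9471) = 1 + digits(947)
digits(947) = 1 + digits(94)
digits(94) = 1 + digits(9)
digits(9) = 1  (base case: 9 < 10)
Unwinding: 1 + 1 + 1 + 1 + 1 + 1 + 1 + 1 + 1 = 9

9


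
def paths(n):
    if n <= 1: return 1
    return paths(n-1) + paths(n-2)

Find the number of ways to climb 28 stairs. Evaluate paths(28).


Building up from base cases:
paths(0) = 1
paths(1) = 1
paths(2) = paths(1) + paths(0) = 1 + 1 = 2
paths(3) = paths(2) + paths(1) = 2 + 1 = 3
paths(4) = paths(3) + paths(2) = 3 + 2 = 5
paths(5) = paths(4) + paths(3) = 5 + 3 = 8
paths(6) = paths(5) + paths(4) = 8 + 5 = 13
paths(7) = paths(6) + paths(5) = 13 + 8 = 21
paths(8) = paths(7) + paths(6) = 21 + 13 = 34
paths(9) = paths(8) + paths(7) = 34 + 21 = 55
paths(10) = paths(9) + paths(8) = 55 + 34 = 89
paths(11) = paths(10) + paths(9) = 89 + 55 = 144
paths(12) = paths(11) + paths(10) = 144 + 89 = 233
paths(13) = paths(12) + paths(11) = 233 + 144 = 377
paths(14) = paths(13) + paths(12) = 377 + 233 = 610
paths(15) = paths(14) + paths(13) = 610 + 377 = 987
paths(16) = paths(15) + paths(14) = 987 + 610 = 1597
paths(17) = paths(16) + paths(15) = 1597 + 987 = 2584
paths(18) = paths(17) + paths(16) = 2584 + 1597 = 4181
paths(19) = paths(18) + paths(17) = 4181 + 2584 = 6765
paths(20) = paths(19) + paths(18) = 6765 + 4181 = 10946
paths(21) = paths(20) + paths(19) = 10946 + 6765 = 17711
paths(22) = paths(21) + paths(20) = 17711 + 10946 = 28657
paths(23) = paths(22) + paths(21) = 28657 + 17711 = 46368
paths(24) = paths(23) + paths(22) = 46368 + 28657 = 75025
paths(25) = paths(24) + paths(23) = 75025 + 46368 = 121393
paths(26) = paths(25) + paths(24) = 121393 + 75025 = 196418
paths(27) = paths(26) + paths(25) = 196418 + 121393 = 317811
paths(28) = paths(27) + paths(26) = 317811 + 196418 = 514229

514229


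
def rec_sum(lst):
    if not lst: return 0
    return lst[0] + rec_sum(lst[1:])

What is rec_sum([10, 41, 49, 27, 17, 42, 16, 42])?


rec_sum([10, 41, 49, 27, 17, 42, 16, 42]) = 10 + rec_sum([41, 49, 27, 17, 42, 16, 42])
rec_sum([41, 49, 27, 17, 42, 16, 42]) = 41 + rec_sum([49, 27, 17, 42, 16, 42])
rec_sum([49, 27, 17, 42, 16, 42]) = 49 + rec_sum([27, 17, 42, 16, 42])
rec_sum([27, 17, 42, 16, 42]) = 27 + rec_sum([17, 42, 16, 42])
rec_sum([17, 42, 16, 42]) = 17 + rec_sum([42, 16, 42])
rec_sum([42, 16, 42]) = 42 + rec_sum([16, 42])
rec_sum([16, 42]) = 16 + rec_sum([42])
rec_sum([42]) = 42 + rec_sum([])
rec_sum([]) = 0  (base case)
Total: 10 + 41 + 49 + 27 + 17 + 42 + 16 + 42 + 0 = 244

244


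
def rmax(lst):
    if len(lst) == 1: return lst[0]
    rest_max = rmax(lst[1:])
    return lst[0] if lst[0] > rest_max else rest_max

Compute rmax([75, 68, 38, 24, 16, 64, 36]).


rmax([75, 68, 38, 24, 16, 64, 36]): compare 75 with rmax([68, 38, 24, 16, 64, 36])
rmax([68, 38, 24, 16, 64, 36]): compare 68 with rmax([38, 24, 16, 64, 36])
rmax([38, 24, 16, 64, 36]): compare 38 with rmax([24, 16, 64, 36])
rmax([24, 16, 64, 36]): compare 24 with rmax([16, 64, 36])
rmax([16, 64, 36]): compare 16 with rmax([64, 36])
rmax([64, 36]): compare 64 with rmax([36])
rmax([36]) = 36  (base case)
Compare 64 with 36 -> 64
Compare 16 with 64 -> 64
Compare 24 with 64 -> 64
Compare 38 with 64 -> 64
Compare 68 with 64 -> 68
Compare 75 with 68 -> 75

75


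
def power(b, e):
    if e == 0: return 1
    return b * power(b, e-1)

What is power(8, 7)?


power(8, 7)
= 8 * power(8, 6)
= 8 * 8 * power(8, 5)
= 8 * 8 * 8 * power(8, 4)
= 8 * 8 * 8 * 8 * power(8, 3)
= 8 * 8 * 8 * 8 * 8 * power(8, 2)
= 8 * 8 * 8 * 8 * 8 * 8 * power(8, 1)
= 8 * 8 * 8 * 8 * 8 * 8 * 8 * power(8, 0)
= 8 * 8 * 8 * 8 * 8 * 8 * 8 * 1
= 2097152

2097152


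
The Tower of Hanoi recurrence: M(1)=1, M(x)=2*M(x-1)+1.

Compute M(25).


M(25) = 2 * M(24) + 1
M(24) = 2 * M(23) + 1
M(23) = 2 * M(22) + 1
M(22) = 2 * M(21) + 1
M(21) = 2 * M(20) + 1
M(20) = 2 * M(19) + 1
M(19) = 2 * M(18) + 1
M(18) = 2 * M(17) + 1
M(17) = 2 * M(16) + 1
M(16) = 2 * M(15) + 1
M(15) = 2 * M(14) + 1
M(14) = 2 * M(13) + 1
M(13) = 2 * M(12) + 1
M(12) = 2 * M(11) + 1
M(11) = 2 * M(10) + 1
M(10) = 2 * M(9) + 1
M(9) = 2 * M(8) + 1
M(8) = 2 * M(7) + 1
M(7) = 2 * M(6) + 1
M(6) = 2 * M(5) + 1
M(5) = 2 * M(4) + 1
M(4) = 2 * M(3) + 1
M(3) = 2 * M(2) + 1
M(2) = 2 * M(1) + 1
M(1) = 1  (base case)
M(2) = 2 * 1 + 1 = 3
M(3) = 2 * 3 + 1 = 7
M(4) = 2 * 7 + 1 = 15
M(5) = 2 * 15 + 1 = 31
M(6) = 2 * 31 + 1 = 63
M(7) = 2 * 63 + 1 = 127
M(8) = 2 * 127 + 1 = 255
M(9) = 2 * 255 + 1 = 511
M(10) = 2 * 511 + 1 = 1023
M(11) = 2 * 1023 + 1 = 2047
M(12) = 2 * 2047 + 1 = 4095
M(13) = 2 * 4095 + 1 = 8191
M(14) = 2 * 8191 + 1 = 16383
M(15) = 2 * 16383 + 1 = 32767
M(16) = 2 * 32767 + 1 = 65535
M(17) = 2 * 65535 + 1 = 131071
M(18) = 2 * 131071 + 1 = 262143
M(19) = 2 * 262143 + 1 = 524287
M(20) = 2 * 524287 + 1 = 1048575
M(21) = 2 * 1048575 + 1 = 2097151
M(22) = 2 * 2097151 + 1 = 4194303
M(23) = 2 * 4194303 + 1 = 8388607
M(24) = 2 * 8388607 + 1 = 16777215
M(25) = 2 * 16777215 + 1 = 33554431

33554431


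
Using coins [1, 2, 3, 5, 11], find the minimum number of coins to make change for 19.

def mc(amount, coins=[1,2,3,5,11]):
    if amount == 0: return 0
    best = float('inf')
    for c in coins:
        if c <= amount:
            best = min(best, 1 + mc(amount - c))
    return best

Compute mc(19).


Building up with DP:
mc(0) = 0
mc(1) = min(1+mc(0)=1+0=1) = 1
mc(2) = min(1+mc(1)=1+1=2, 1+mc(0)=1+0=1) = 1
mc(3) = min(1+mc(2)=1+1=2, 1+mc(1)=1+1=2, 1+mc(0)=1+0=1) = 1
mc(4) = min(1+mc(3)=1+1=2, 1+mc(2)=1+1=2, 1+mc(1)=1+1=2) = 2
mc(5) = min(1+mc(4)=1+2=3, 1+mc(3)=1+1=2, 1+mc(2)=1+1=2, 1+mc(0)=1+0=1) = 1
mc(6) = min(1+mc(5)=1+1=2, 1+mc(4)=1+2=3, 1+mc(3)=1+1=2, 1+mc(1)=1+1=2) = 2
mc(7) = min(1+mc(6)=1+2=3, 1+mc(5)=1+1=2, 1+mc(4)=1+2=3, 1+mc(2)=1+1=2) = 2
mc(8) = min(1+mc(7)=1+2=3, 1+mc(6)=1+2=3, 1+mc(5)=1+1=2, 1+mc(3)=1+1=2) = 2
mc(9) = min(1+mc(8)=1+2=3, 1+mc(7)=1+2=3, 1+mc(6)=1+2=3, 1+mc(4)=1+2=3) = 3
mc(10) = min(1+mc(9)=1+3=4, 1+mc(8)=1+2=3, 1+mc(7)=1+2=3, 1+mc(5)=1+1=2) = 2
mc(11) = min(1+mc(10)=1+2=3, 1+mc(9)=1+3=4, 1+mc(8)=1+2=3, 1+mc(6)=1+2=3, 1+mc(0)=1+0=1) = 1
mc(12) = min(1+mc(11)=1+1=2, 1+mc(10)=1+2=3, 1+mc(9)=1+3=4, 1+mc(7)=1+2=3, 1+mc(1)=1+1=2) = 2
mc(13) = min(1+mc(12)=1+2=3, 1+mc(11)=1+1=2, 1+mc(10)=1+2=3, 1+mc(8)=1+2=3, 1+mc(2)=1+1=2) = 2
mc(14) = min(1+mc(13)=1+2=3, 1+mc(12)=1+2=3, 1+mc(11)=1+1=2, 1+mc(9)=1+3=4, 1+mc(3)=1+1=2) = 2
mc(15) = min(1+mc(14)=1+2=3, 1+mc(13)=1+2=3, 1+mc(12)=1+2=3, 1+mc(10)=1+2=3, 1+mc(4)=1+2=3) = 3
mc(16) = min(1+mc(15)=1+3=4, 1+mc(14)=1+2=3, 1+mc(13)=1+2=3, 1+mc(11)=1+1=2, 1+mc(5)=1+1=2) = 2
mc(17) = min(1+mc(16)=1+2=3, 1+mc(15)=1+3=4, 1+mc(14)=1+2=3, 1+mc(12)=1+2=3, 1+mc(6)=1+2=3) = 3
mc(18) = min(1+mc(17)=1+3=4, 1+mc(16)=1+2=3, 1+mc(15)=1+3=4, 1+mc(13)=1+2=3, 1+mc(7)=1+2=3) = 3
mc(19) = min(1+mc(18)=1+3=4, 1+mc(17)=1+3=4, 1+mc(16)=1+2=3, 1+mc(14)=1+2=3, 1+mc(8)=1+2=3) = 3

3


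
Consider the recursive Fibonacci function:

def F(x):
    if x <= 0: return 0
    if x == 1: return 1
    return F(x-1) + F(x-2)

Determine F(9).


Computing F(9) bottom-up:
F(0) = 0
F(1) = 1
F(2) = F(1) + F(0) = 1 + 0 = 1
F(3) = F(2) + F(1) = 1 + 1 = 2
F(4) = F(3) + F(2) = 2 + 1 = 3
F(5) = F(4) + F(3) = 3 + 2 = 5
F(6) = F(5) + F(4) = 5 + 3 = 8
F(7) = F(6) + F(5) = 8 + 5 = 13
F(8) = F(7) + F(6) = 13 + 8 = 21
F(9) = F(8) + F(7) = 21 + 13 = 34

34


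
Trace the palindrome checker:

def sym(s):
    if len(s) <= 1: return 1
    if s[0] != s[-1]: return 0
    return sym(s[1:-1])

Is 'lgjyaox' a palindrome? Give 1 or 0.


sym('lgjyaox'): s[0]='l' != s[-1]='x' -> return 0
Result: 0 (not a palindrome)

0


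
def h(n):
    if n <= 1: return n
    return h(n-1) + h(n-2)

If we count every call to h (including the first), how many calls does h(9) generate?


Let C(n) = total calls for h(n)
C(0) = 1, C(1) = 1
C(2) = 1 + C(1) + C(0) = 1 + 1 + 1 = 3
C(3) = 1 + C(2) + C(1) = 1 + 3 + 1 = 5
C(4) = 1 + C(3) + C(2) = 1 + 5 + 3 = 9
C(5) = 1 + C(4) + C(3) = 1 + 9 + 5 = 15
C(6) = 1 + C(5) + C(4) = 1 + 15 + 9 = 25
C(7) = 1 + C(6) + C(5) = 1 + 25 + 15 = 41
C(8) = 1 + C(7) + C(6) = 1 + 41 + 25 = 67
C(9) = 1 + C(8) + C(7) = 1 + 67 + 41 = 109

109


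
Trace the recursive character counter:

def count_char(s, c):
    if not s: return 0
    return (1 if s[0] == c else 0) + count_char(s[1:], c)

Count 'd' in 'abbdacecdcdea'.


s[0]='a' != 'd' -> 0
s[0]='b' != 'd' -> 0
s[0]='b' != 'd' -> 0
s[0]='d' == 'd' -> 1
s[0]='a' != 'd' -> 0
s[0]='c' != 'd' -> 0
s[0]='e' != 'd' -> 0
s[0]='c' != 'd' -> 0
s[0]='d' == 'd' -> 1
s[0]='c' != 'd' -> 0
s[0]='d' == 'd' -> 1
s[0]='e' != 'd' -> 0
s[0]='a' != 'd' -> 0
Sum: 0 + 0 + 0 + 1 + 0 + 0 + 0 + 0 + 1 + 0 + 1 + 0 + 0 = 3

3


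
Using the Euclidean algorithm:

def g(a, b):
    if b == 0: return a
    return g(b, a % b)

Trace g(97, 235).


g(97, 235) = g(235, 97)
g(235, 97) = g(97, 41)
g(97, 41) = g(41, 15)
g(41, 15) = g(15, 11)
g(15, 11) = g(11, 4)
g(11, 4) = g(4, 3)
g(4, 3) = g(3, 1)
g(3, 1) = g(1, 0)
g(1, 0) = 1  (base case)

1


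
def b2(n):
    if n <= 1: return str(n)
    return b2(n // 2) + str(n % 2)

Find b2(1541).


b2(1541) = b2(770) + '1'
b2(770) = b2(385) + '0'
b2(385) = b2(192) + '1'
b2(192) = b2(96) + '0'
b2(96) = b2(48) + '0'
b2(48) = b2(24) + '0'
b2(24) = b2(12) + '0'
b2(12) = b2(6) + '0'
b2(6) = b2(3) + '0'
b2(3) = b2(1) + '1'
b2(1) = '1'  (base case)
Concatenating: '1' + '1' + '0' + '0' + '0' + '0' + '0' + '0' + '1' + '0' + '1' = '11000000101'

11000000101


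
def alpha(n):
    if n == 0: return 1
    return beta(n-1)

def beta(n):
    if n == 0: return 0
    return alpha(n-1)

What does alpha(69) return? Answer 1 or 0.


alpha(69) = beta(68)
beta(68) = alpha(67)
alpha(67) = beta(66)
beta(66) = alpha(65)
alpha(65) = beta(64)
beta(64) = alpha(63)
alpha(63) = beta(62)
beta(62) = alpha(61)
alpha(61) = beta(60)
beta(60) = alpha(59)
alpha(59) = beta(58)
beta(58) = alpha(57)
alpha(57) = beta(56)
beta(56) = alpha(55)
alpha(55) = beta(54)
beta(54) = alpha(53)
alpha(53) = beta(52)
beta(52) = alpha(51)
alpha(51) = beta(50)
beta(50) = alpha(49)
alpha(49) = beta(48)
beta(48) = alpha(47)
alpha(47) = beta(46)
beta(46) = alpha(45)
alpha(45) = beta(44)
beta(44) = alpha(43)
alpha(43) = beta(42)
beta(42) = alpha(41)
alpha(41) = beta(40)
beta(40) = alpha(39)
alpha(39) = beta(38)
beta(38) = alpha(37)
alpha(37) = beta(36)
beta(36) = alpha(35)
alpha(35) = beta(34)
beta(34) = alpha(33)
alpha(33) = beta(32)
beta(32) = alpha(31)
alpha(31) = beta(30)
beta(30) = alpha(29)
alpha(29) = beta(28)
beta(28) = alpha(27)
alpha(27) = beta(26)
beta(26) = alpha(25)
alpha(25) = beta(24)
beta(24) = alpha(23)
alpha(23) = beta(22)
beta(22) = alpha(21)
alpha(21) = beta(20)
beta(20) = alpha(19)
alpha(19) = beta(18)
beta(18) = alpha(17)
alpha(17) = beta(16)
beta(16) = alpha(15)
alpha(15) = beta(14)
beta(14) = alpha(13)
alpha(13) = beta(12)
beta(12) = alpha(11)
alpha(11) = beta(10)
beta(10) = alpha(9)
alpha(9) = beta(8)
beta(8) = alpha(7)
alpha(7) = beta(6)
beta(6) = alpha(5)
alpha(5) = beta(4)
beta(4) = alpha(3)
alpha(3) = beta(2)
beta(2) = alpha(1)
alpha(1) = beta(0)
beta(0) = 0  (base case)
Result: 0

0


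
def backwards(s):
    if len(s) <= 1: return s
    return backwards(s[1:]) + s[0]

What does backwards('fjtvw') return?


backwards('fjtvw') = backwards('jtvw') + 'f'
backwards('jtvw') = backwards('tvw') + 'j'
backwards('tvw') = backwards('vw') + 't'
backwards('vw') = backwards('w') + 'v'
backwards('w') = 'w'  (base case)
Concatenating: 'w' + 'v' + 't' + 'j' + 'f' = 'wvtjf'

wvtjf


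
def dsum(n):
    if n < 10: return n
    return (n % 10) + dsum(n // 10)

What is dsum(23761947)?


dsum(23761947) = 7 + dsum(2376194)
dsum(2376194) = 4 + dsum(237619)
dsum(237619) = 9 + dsum(23761)
dsum(23761) = 1 + dsum(2376)
dsum(2376) = 6 + dsum(237)
dsum(237) = 7 + dsum(23)
dsum(23) = 3 + dsum(2)
dsum(2) = 2  (base case)
Total: 7 + 4 + 9 + 1 + 6 + 7 + 3 + 2 = 39

39


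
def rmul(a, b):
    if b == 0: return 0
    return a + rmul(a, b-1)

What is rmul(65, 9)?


rmul(65, 9) = 65 + rmul(65, 8)
rmul(65, 8) = 65 + rmul(65, 7)
rmul(65, 7) = 65 + rmul(65, 6)
rmul(65, 6) = 65 + rmul(65, 5)
rmul(65, 5) = 65 + rmul(65, 4)
rmul(65, 4) = 65 + rmul(65, 3)
rmul(65, 3) = 65 + rmul(65, 2)
rmul(65, 2) = 65 + rmul(65, 1)
rmul(65, 1) = 65 + rmul(65, 0)
rmul(65, 0) = 0  (base case)
Total: 65 + 65 + 65 + 65 + 65 + 65 + 65 + 65 + 65 + 0 = 585

585


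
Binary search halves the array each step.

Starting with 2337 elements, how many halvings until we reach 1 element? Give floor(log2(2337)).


2337 / 2 = 1168
1168 / 2 = 584
584 / 2 = 292
292 / 2 = 146
146 / 2 = 73
73 / 2 = 36
36 / 2 = 18
18 / 2 = 9
9 / 2 = 4
4 / 2 = 2
2 / 2 = 1
Reached 1 after 11 halvings

11


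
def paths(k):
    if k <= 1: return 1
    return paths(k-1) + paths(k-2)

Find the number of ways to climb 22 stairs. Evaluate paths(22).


Building up from base cases:
paths(0) = 1
paths(1) = 1
paths(2) = paths(1) + paths(0) = 1 + 1 = 2
paths(3) = paths(2) + paths(1) = 2 + 1 = 3
paths(4) = paths(3) + paths(2) = 3 + 2 = 5
paths(5) = paths(4) + paths(3) = 5 + 3 = 8
paths(6) = paths(5) + paths(4) = 8 + 5 = 13
paths(7) = paths(6) + paths(5) = 13 + 8 = 21
paths(8) = paths(7) + paths(6) = 21 + 13 = 34
paths(9) = paths(8) + paths(7) = 34 + 21 = 55
paths(10) = paths(9) + paths(8) = 55 + 34 = 89
paths(11) = paths(10) + paths(9) = 89 + 55 = 144
paths(12) = paths(11) + paths(10) = 144 + 89 = 233
paths(13) = paths(12) + paths(11) = 233 + 144 = 377
paths(14) = paths(13) + paths(12) = 377 + 233 = 610
paths(15) = paths(14) + paths(13) = 610 + 377 = 987
paths(16) = paths(15) + paths(14) = 987 + 610 = 1597
paths(17) = paths(16) + paths(15) = 1597 + 987 = 2584
paths(18) = paths(17) + paths(16) = 2584 + 1597 = 4181
paths(19) = paths(18) + paths(17) = 4181 + 2584 = 6765
paths(20) = paths(19) + paths(18) = 6765 + 4181 = 10946
paths(21) = paths(20) + paths(19) = 10946 + 6765 = 17711
paths(22) = paths(21) + paths(20) = 17711 + 10946 = 28657

28657


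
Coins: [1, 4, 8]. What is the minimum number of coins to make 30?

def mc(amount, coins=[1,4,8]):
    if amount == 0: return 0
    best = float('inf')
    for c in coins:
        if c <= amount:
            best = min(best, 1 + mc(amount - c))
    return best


Building up with DP:
mc(0) = 0
mc(1) = min(1+mc(0)=1+0=1) = 1
mc(2) = min(1+mc(1)=1+1=2) = 2
mc(3) = min(1+mc(2)=1+2=3) = 3
mc(4) = min(1+mc(3)=1+3=4, 1+mc(0)=1+0=1) = 1
mc(5) = min(1+mc(4)=1+1=2, 1+mc(1)=1+1=2) = 2
mc(6) = min(1+mc(5)=1+2=3, 1+mc(2)=1+2=3) = 3
mc(7) = min(1+mc(6)=1+3=4, 1+mc(3)=1+3=4) = 4
mc(8) = min(1+mc(7)=1+4=5, 1+mc(4)=1+1=2, 1+mc(0)=1+0=1) = 1
mc(9) = min(1+mc(8)=1+1=2, 1+mc(5)=1+2=3, 1+mc(1)=1+1=2) = 2
mc(10) = min(1+mc(9)=1+2=3, 1+mc(6)=1+3=4, 1+mc(2)=1+2=3) = 3
mc(11) = min(1+mc(10)=1+3=4, 1+mc(7)=1+4=5, 1+mc(3)=1+3=4) = 4
mc(12) = min(1+mc(11)=1+4=5, 1+mc(8)=1+1=2, 1+mc(4)=1+1=2) = 2
mc(13) = min(1+mc(12)=1+2=3, 1+mc(9)=1+2=3, 1+mc(5)=1+2=3) = 3
mc(14) = min(1+mc(13)=1+3=4, 1+mc(10)=1+3=4, 1+mc(6)=1+3=4) = 4
mc(15) = min(1+mc(14)=1+4=5, 1+mc(11)=1+4=5, 1+mc(7)=1+4=5) = 5
mc(16) = min(1+mc(15)=1+5=6, 1+mc(12)=1+2=3, 1+mc(8)=1+1=2) = 2
mc(17) = min(1+mc(16)=1+2=3, 1+mc(13)=1+3=4, 1+mc(9)=1+2=3) = 3
mc(18) = min(1+mc(17)=1+3=4, 1+mc(14)=1+4=5, 1+mc(10)=1+3=4) = 4
mc(19) = min(1+mc(18)=1+4=5, 1+mc(15)=1+5=6, 1+mc(11)=1+4=5) = 5
mc(20) = min(1+mc(19)=1+5=6, 1+mc(16)=1+2=3, 1+mc(12)=1+2=3) = 3
mc(21) = min(1+mc(20)=1+3=4, 1+mc(17)=1+3=4, 1+mc(13)=1+3=4) = 4
mc(22) = min(1+mc(21)=1+4=5, 1+mc(18)=1+4=5, 1+mc(14)=1+4=5) = 5
mc(23) = min(1+mc(22)=1+5=6, 1+mc(19)=1+5=6, 1+mc(15)=1+5=6) = 6
mc(24) = min(1+mc(23)=1+6=7, 1+mc(20)=1+3=4, 1+mc(16)=1+2=3) = 3
mc(25) = min(1+mc(24)=1+3=4, 1+mc(21)=1+4=5, 1+mc(17)=1+3=4) = 4
mc(26) = min(1+mc(25)=1+4=5, 1+mc(22)=1+5=6, 1+mc(18)=1+4=5) = 5
mc(27) = min(1+mc(26)=1+5=6, 1+mc(23)=1+6=7, 1+mc(19)=1+5=6) = 6
mc(28) = min(1+mc(27)=1+6=7, 1+mc(24)=1+3=4, 1+mc(20)=1+3=4) = 4
mc(29) = min(1+mc(28)=1+4=5, 1+mc(25)=1+4=5, 1+mc(21)=1+4=5) = 5
mc(30) = min(1+mc(29)=1+5=6, 1+mc(26)=1+5=6, 1+mc(22)=1+5=6) = 6

6


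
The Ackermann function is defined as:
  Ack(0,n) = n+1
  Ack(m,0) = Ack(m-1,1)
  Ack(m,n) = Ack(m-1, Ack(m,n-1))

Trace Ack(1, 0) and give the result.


Ack(1, 0) = Ack(0, 1)
  Ack(0, 1) = 2
Result: Ack(1, 0) = 2

2


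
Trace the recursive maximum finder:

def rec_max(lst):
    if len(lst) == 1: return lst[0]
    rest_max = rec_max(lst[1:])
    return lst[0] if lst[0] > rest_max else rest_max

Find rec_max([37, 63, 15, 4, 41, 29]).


rec_max([37, 63, 15, 4, 41, 29]): compare 37 with rec_max([63, 15, 4, 41, 29])
rec_max([63, 15, 4, 41, 29]): compare 63 with rec_max([15, 4, 41, 29])
rec_max([15, 4, 41, 29]): compare 15 with rec_max([4, 41, 29])
rec_max([4, 41, 29]): compare 4 with rec_max([41, 29])
rec_max([41, 29]): compare 41 with rec_max([29])
rec_max([29]) = 29  (base case)
Compare 41 with 29 -> 41
Compare 4 with 41 -> 41
Compare 15 with 41 -> 41
Compare 63 with 41 -> 63
Compare 37 with 63 -> 63

63


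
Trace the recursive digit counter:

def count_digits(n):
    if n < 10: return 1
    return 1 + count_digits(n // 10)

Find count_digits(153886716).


count_digits(153886716) = 1 + count_digits(15388671)
count_digits(15388671) = 1 + count_digits(1538867)
count_digits(1538867) = 1 + count_digits(153886)
count_digits(153886) = 1 + count_digits(15388)
count_digits(15388) = 1 + count_digits(1538)
count_digits(1538) = 1 + count_digits(153)
count_digits(153) = 1 + count_digits(15)
count_digits(15) = 1 + count_digits(1)
count_digits(1) = 1  (base case: 1 < 10)
Unwinding: 1 + 1 + 1 + 1 + 1 + 1 + 1 + 1 + 1 = 9

9


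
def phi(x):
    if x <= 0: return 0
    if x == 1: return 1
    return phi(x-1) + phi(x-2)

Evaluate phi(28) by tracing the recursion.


Computing phi(28) bottom-up:
phi(0) = 0
phi(1) = 1
phi(2) = phi(1) + phi(0) = 1 + 0 = 1
phi(3) = phi(2) + phi(1) = 1 + 1 = 2
phi(4) = phi(3) + phi(2) = 2 + 1 = 3
phi(5) = phi(4) + phi(3) = 3 + 2 = 5
phi(6) = phi(5) + phi(4) = 5 + 3 = 8
phi(7) = phi(6) + phi(5) = 8 + 5 = 13
phi(8) = phi(7) + phi(6) = 13 + 8 = 21
phi(9) = phi(8) + phi(7) = 21 + 13 = 34
phi(10) = phi(9) + phi(8) = 34 + 21 = 55
phi(11) = phi(10) + phi(9) = 55 + 34 = 89
phi(12) = phi(11) + phi(10) = 89 + 55 = 144
phi(13) = phi(12) + phi(11) = 144 + 89 = 233
phi(14) = phi(13) + phi(12) = 233 + 144 = 377
phi(15) = phi(14) + phi(13) = 377 + 233 = 610
phi(16) = phi(15) + phi(14) = 610 + 377 = 987
phi(17) = phi(16) + phi(15) = 987 + 610 = 1597
phi(18) = phi(17) + phi(16) = 1597 + 987 = 2584
phi(19) = phi(18) + phi(17) = 2584 + 1597 = 4181
phi(20) = phi(19) + phi(18) = 4181 + 2584 = 6765
phi(21) = phi(20) + phi(19) = 6765 + 4181 = 10946
phi(22) = phi(21) + phi(20) = 10946 + 6765 = 17711
phi(23) = phi(22) + phi(21) = 17711 + 10946 = 28657
phi(24) = phi(23) + phi(22) = 28657 + 17711 = 46368
phi(25) = phi(24) + phi(23) = 46368 + 28657 = 75025
phi(26) = phi(25) + phi(24) = 75025 + 46368 = 121393
phi(27) = phi(26) + phi(25) = 121393 + 75025 = 196418
phi(28) = phi(27) + phi(26) = 196418 + 121393 = 317811

317811


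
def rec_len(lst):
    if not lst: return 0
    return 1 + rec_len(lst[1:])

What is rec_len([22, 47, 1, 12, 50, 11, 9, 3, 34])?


rec_len([22, 47, 1, 12, 50, 11, 9, 3, 34]) = 1 + rec_len([47, 1, 12, 50, 11, 9, 3, 34])
rec_len([47, 1, 12, 50, 11, 9, 3, 34]) = 1 + rec_len([1, 12, 50, 11, 9, 3, 34])
rec_len([1, 12, 50, 11, 9, 3, 34]) = 1 + rec_len([12, 50, 11, 9, 3, 34])
rec_len([12, 50, 11, 9, 3, 34]) = 1 + rec_len([50, 11, 9, 3, 34])
rec_len([50, 11, 9, 3, 34]) = 1 + rec_len([11, 9, 3, 34])
rec_len([11, 9, 3, 34]) = 1 + rec_len([9, 3, 34])
rec_len([9, 3, 34]) = 1 + rec_len([3, 34])
rec_len([3, 34]) = 1 + rec_len([34])
rec_len([34]) = 1 + rec_len([])
rec_len([]) = 0  (base case)
Unwinding: 1 + 1 + 1 + 1 + 1 + 1 + 1 + 1 + 1 + 0 = 9

9


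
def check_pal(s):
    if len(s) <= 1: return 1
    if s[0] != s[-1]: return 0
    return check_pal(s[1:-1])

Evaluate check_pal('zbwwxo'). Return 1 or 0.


check_pal('zbwwxo'): s[0]='z' != s[-1]='o' -> return 0
Result: 0 (not a palindrome)

0


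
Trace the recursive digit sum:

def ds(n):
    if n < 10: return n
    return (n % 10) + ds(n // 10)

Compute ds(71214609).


ds(71214609) = 9 + ds(7121460)
ds(7121460) = 0 + ds(712146)
ds(712146) = 6 + ds(71214)
ds(71214) = 4 + ds(7121)
ds(7121) = 1 + ds(712)
ds(712) = 2 + ds(71)
ds(71) = 1 + ds(7)
ds(7) = 7  (base case)
Total: 9 + 0 + 6 + 4 + 1 + 2 + 1 + 7 = 30

30


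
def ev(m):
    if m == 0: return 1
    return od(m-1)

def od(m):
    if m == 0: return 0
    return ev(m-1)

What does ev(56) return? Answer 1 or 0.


ev(56) = od(55)
od(55) = ev(54)
ev(54) = od(53)
od(53) = ev(52)
ev(52) = od(51)
od(51) = ev(50)
ev(50) = od(49)
od(49) = ev(48)
ev(48) = od(47)
od(47) = ev(46)
ev(46) = od(45)
od(45) = ev(44)
ev(44) = od(43)
od(43) = ev(42)
ev(42) = od(41)
od(41) = ev(40)
ev(40) = od(39)
od(39) = ev(38)
ev(38) = od(37)
od(37) = ev(36)
ev(36) = od(35)
od(35) = ev(34)
ev(34) = od(33)
od(33) = ev(32)
ev(32) = od(31)
od(31) = ev(30)
ev(30) = od(29)
od(29) = ev(28)
ev(28) = od(27)
od(27) = ev(26)
ev(26) = od(25)
od(25) = ev(24)
ev(24) = od(23)
od(23) = ev(22)
ev(22) = od(21)
od(21) = ev(20)
ev(20) = od(19)
od(19) = ev(18)
ev(18) = od(17)
od(17) = ev(16)
ev(16) = od(15)
od(15) = ev(14)
ev(14) = od(13)
od(13) = ev(12)
ev(12) = od(11)
od(11) = ev(10)
ev(10) = od(9)
od(9) = ev(8)
ev(8) = od(7)
od(7) = ev(6)
ev(6) = od(5)
od(5) = ev(4)
ev(4) = od(3)
od(3) = ev(2)
ev(2) = od(1)
od(1) = ev(0)
ev(0) = 1  (base case)
Result: 1

1


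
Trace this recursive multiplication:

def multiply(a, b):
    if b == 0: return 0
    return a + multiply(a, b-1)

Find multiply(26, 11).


multiply(26, 11) = 26 + multiply(26, 10)
multiply(26, 10) = 26 + multiply(26, 9)
multiply(26, 9) = 26 + multiply(26, 8)
multiply(26, 8) = 26 + multiply(26, 7)
multiply(26, 7) = 26 + multiply(26, 6)
multiply(26, 6) = 26 + multiply(26, 5)
multiply(26, 5) = 26 + multiply(26, 4)
multiply(26, 4) = 26 + multiply(26, 3)
multiply(26, 3) = 26 + multiply(26, 2)
multiply(26, 2) = 26 + multiply(26, 1)
multiply(26, 1) = 26 + multiply(26, 0)
multiply(26, 0) = 0  (base case)
Total: 26 + 26 + 26 + 26 + 26 + 26 + 26 + 26 + 26 + 26 + 26 + 0 = 286

286


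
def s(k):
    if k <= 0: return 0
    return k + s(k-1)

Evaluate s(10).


s(10)
= 10 + 9 + 8 + 7 + 6 + 5 + 4 + 3 + 2 + 1 + s(0)
= 10 + 9 + 8 + 7 + 6 + 5 + 4 + 3 + 2 + 1 + 0
= 55

55


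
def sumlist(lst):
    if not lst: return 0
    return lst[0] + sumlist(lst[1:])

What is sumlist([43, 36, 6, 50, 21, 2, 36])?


sumlist([43, 36, 6, 50, 21, 2, 36]) = 43 + sumlist([36, 6, 50, 21, 2, 36])
sumlist([36, 6, 50, 21, 2, 36]) = 36 + sumlist([6, 50, 21, 2, 36])
sumlist([6, 50, 21, 2, 36]) = 6 + sumlist([50, 21, 2, 36])
sumlist([50, 21, 2, 36]) = 50 + sumlist([21, 2, 36])
sumlist([21, 2, 36]) = 21 + sumlist([2, 36])
sumlist([2, 36]) = 2 + sumlist([36])
sumlist([36]) = 36 + sumlist([])
sumlist([]) = 0  (base case)
Total: 43 + 36 + 6 + 50 + 21 + 2 + 36 + 0 = 194

194


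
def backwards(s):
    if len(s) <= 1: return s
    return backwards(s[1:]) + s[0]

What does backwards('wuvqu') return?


backwards('wuvqu') = backwards('uvqu') + 'w'
backwards('uvqu') = backwards('vqu') + 'u'
backwards('vqu') = backwards('qu') + 'v'
backwards('qu') = backwards('u') + 'q'
backwards('u') = 'u'  (base case)
Concatenating: 'u' + 'q' + 'v' + 'u' + 'w' = 'uqvuw'

uqvuw
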